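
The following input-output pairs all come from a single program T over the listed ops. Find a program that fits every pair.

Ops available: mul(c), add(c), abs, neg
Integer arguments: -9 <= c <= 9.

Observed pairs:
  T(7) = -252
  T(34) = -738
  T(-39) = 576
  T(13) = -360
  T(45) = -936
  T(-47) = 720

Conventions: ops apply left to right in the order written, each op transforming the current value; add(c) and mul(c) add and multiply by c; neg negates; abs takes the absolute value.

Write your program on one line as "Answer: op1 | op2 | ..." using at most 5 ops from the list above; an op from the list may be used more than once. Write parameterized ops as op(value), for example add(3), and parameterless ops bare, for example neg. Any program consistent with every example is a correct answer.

add(7) | mul(6) | mul(3) | neg

Check, running the answer program on each example:
  7 -> 14 -> 84 -> 252 -> -252
  34 -> 41 -> 246 -> 738 -> -738
  -39 -> -32 -> -192 -> -576 -> 576
  13 -> 20 -> 120 -> 360 -> -360
  45 -> 52 -> 312 -> 936 -> -936
  -47 -> -40 -> -240 -> -720 -> 720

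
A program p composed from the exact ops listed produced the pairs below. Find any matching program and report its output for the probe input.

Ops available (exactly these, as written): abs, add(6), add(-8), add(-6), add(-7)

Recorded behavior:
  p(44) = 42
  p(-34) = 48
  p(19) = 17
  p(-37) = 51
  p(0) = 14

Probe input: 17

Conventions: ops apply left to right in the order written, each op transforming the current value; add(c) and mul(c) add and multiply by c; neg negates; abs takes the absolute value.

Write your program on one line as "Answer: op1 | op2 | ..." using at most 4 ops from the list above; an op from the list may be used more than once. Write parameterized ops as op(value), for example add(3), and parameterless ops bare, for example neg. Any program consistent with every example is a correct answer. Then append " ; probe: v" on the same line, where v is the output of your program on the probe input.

add(-8) | abs | add(6) ; probe: 15

Check, running the answer program on each example:
  44 -> 36 -> 36 -> 42
  -34 -> -42 -> 42 -> 48
  19 -> 11 -> 11 -> 17
  -37 -> -45 -> 45 -> 51
  0 -> -8 -> 8 -> 14
  probe: 17 -> 9 -> 9 -> 15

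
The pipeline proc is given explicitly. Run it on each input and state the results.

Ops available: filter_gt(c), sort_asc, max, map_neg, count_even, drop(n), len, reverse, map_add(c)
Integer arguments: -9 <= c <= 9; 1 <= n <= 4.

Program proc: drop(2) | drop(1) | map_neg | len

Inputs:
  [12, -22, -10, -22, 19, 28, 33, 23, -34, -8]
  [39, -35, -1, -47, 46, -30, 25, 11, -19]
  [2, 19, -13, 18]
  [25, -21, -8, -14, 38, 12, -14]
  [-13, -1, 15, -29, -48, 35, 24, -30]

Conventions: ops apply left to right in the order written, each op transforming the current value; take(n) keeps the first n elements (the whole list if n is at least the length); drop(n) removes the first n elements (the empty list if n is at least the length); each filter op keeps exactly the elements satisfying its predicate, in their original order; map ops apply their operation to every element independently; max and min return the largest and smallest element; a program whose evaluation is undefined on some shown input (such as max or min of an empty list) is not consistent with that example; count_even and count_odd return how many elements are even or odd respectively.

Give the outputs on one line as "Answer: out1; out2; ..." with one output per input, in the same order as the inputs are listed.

Execution, op by op:
  [12, -22, -10, -22, 19, 28, 33, 23, -34, -8] -> [-10, -22, 19, 28, 33, 23, -34, -8] -> [-22, 19, 28, 33, 23, -34, -8] -> [22, -19, -28, -33, -23, 34, 8] -> 7
  [39, -35, -1, -47, 46, -30, 25, 11, -19] -> [-1, -47, 46, -30, 25, 11, -19] -> [-47, 46, -30, 25, 11, -19] -> [47, -46, 30, -25, -11, 19] -> 6
  [2, 19, -13, 18] -> [-13, 18] -> [18] -> [-18] -> 1
  [25, -21, -8, -14, 38, 12, -14] -> [-8, -14, 38, 12, -14] -> [-14, 38, 12, -14] -> [14, -38, -12, 14] -> 4
  [-13, -1, 15, -29, -48, 35, 24, -30] -> [15, -29, -48, 35, 24, -30] -> [-29, -48, 35, 24, -30] -> [29, 48, -35, -24, 30] -> 5

7; 6; 1; 4; 5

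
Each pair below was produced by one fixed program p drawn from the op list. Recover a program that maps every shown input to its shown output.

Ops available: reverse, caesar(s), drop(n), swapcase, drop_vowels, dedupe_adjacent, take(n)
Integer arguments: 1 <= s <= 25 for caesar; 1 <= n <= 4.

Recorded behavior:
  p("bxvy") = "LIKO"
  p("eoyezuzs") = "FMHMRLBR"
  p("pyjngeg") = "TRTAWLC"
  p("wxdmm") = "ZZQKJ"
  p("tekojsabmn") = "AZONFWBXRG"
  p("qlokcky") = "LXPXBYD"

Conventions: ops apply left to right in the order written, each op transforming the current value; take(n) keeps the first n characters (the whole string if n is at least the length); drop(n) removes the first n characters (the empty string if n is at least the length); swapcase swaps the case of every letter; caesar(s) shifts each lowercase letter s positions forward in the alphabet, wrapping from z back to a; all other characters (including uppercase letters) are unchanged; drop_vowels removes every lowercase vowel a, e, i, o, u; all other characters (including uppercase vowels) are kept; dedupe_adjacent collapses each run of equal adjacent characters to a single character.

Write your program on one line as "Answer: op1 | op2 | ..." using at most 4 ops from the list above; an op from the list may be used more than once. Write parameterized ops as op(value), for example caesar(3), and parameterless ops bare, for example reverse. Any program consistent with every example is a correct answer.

caesar(13) | swapcase | reverse

Check, running the answer program on each example:
  "bxvy" -> "okil" -> "OKIL" -> "LIKO"
  "eoyezuzs" -> "rblrmhmf" -> "RBLRMHMF" -> "FMHMRLBR"
  "pyjngeg" -> "clwatrt" -> "CLWATRT" -> "TRTAWLC"
  "wxdmm" -> "jkqzz" -> "JKQZZ" -> "ZZQKJ"
  "tekojsabmn" -> "grxbwfnoza" -> "GRXBWFNOZA" -> "AZONFWBXRG"
  "qlokcky" -> "dybxpxl" -> "DYBXPXL" -> "LXPXBYD"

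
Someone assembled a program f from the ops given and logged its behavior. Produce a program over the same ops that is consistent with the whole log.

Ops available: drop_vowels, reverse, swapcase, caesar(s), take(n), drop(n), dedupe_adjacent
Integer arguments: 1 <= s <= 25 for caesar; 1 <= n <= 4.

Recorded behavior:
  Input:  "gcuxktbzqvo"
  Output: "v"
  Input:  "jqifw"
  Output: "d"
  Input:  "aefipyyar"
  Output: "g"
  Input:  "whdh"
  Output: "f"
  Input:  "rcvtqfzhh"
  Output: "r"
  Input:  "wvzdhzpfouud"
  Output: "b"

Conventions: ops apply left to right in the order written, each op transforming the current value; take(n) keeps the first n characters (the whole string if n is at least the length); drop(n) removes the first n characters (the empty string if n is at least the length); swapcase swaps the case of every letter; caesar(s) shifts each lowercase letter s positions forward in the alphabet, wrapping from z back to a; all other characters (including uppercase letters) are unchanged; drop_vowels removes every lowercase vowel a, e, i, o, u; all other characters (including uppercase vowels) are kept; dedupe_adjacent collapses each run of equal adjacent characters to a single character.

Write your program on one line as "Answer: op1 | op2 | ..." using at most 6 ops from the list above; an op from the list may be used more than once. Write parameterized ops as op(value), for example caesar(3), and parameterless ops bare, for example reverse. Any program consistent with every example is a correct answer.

caesar(15) | take(4) | drop(3) | caesar(10) | caesar(25)

Check, running the answer program on each example:
  "gcuxktbzqvo" -> "vrjmziqofkd" -> "vrjm" -> "m" -> "w" -> "v"
  "jqifw" -> "yfxul" -> "yfxu" -> "u" -> "e" -> "d"
  "aefipyyar" -> "ptuxennpg" -> "ptux" -> "x" -> "h" -> "g"
  "whdh" -> "lwsw" -> "lwsw" -> "w" -> "g" -> "f"
  "rcvtqfzhh" -> "grkifuoww" -> "grki" -> "i" -> "s" -> "r"
  "wvzdhzpfouud" -> "lkoswoeudjjs" -> "lkos" -> "s" -> "c" -> "b"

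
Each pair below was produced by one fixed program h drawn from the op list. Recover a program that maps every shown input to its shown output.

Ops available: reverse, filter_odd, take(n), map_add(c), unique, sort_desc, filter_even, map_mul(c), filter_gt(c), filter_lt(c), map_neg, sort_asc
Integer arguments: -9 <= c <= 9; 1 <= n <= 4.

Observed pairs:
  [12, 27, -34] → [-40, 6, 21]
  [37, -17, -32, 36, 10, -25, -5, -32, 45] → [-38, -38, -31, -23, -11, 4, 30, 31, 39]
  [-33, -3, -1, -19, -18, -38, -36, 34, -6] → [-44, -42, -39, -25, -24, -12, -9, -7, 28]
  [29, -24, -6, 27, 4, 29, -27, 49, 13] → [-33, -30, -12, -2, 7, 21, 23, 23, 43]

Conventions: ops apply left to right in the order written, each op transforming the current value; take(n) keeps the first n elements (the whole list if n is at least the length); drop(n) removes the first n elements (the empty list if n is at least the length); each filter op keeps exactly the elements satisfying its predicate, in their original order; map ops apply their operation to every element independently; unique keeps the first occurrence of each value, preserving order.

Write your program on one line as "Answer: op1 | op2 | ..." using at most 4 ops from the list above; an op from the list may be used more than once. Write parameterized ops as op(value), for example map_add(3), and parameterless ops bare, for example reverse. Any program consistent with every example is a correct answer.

sort_desc | map_add(-6) | sort_asc

Check, running the answer program on each example:
  [12, 27, -34] -> [27, 12, -34] -> [21, 6, -40] -> [-40, 6, 21]
  [37, -17, -32, 36, 10, -25, -5, -32, 45] -> [45, 37, 36, 10, -5, -17, -25, -32, -32] -> [39, 31, 30, 4, -11, -23, -31, -38, -38] -> [-38, -38, -31, -23, -11, 4, 30, 31, 39]
  [-33, -3, -1, -19, -18, -38, -36, 34, -6] -> [34, -1, -3, -6, -18, -19, -33, -36, -38] -> [28, -7, -9, -12, -24, -25, -39, -42, -44] -> [-44, -42, -39, -25, -24, -12, -9, -7, 28]
  [29, -24, -6, 27, 4, 29, -27, 49, 13] -> [49, 29, 29, 27, 13, 4, -6, -24, -27] -> [43, 23, 23, 21, 7, -2, -12, -30, -33] -> [-33, -30, -12, -2, 7, 21, 23, 23, 43]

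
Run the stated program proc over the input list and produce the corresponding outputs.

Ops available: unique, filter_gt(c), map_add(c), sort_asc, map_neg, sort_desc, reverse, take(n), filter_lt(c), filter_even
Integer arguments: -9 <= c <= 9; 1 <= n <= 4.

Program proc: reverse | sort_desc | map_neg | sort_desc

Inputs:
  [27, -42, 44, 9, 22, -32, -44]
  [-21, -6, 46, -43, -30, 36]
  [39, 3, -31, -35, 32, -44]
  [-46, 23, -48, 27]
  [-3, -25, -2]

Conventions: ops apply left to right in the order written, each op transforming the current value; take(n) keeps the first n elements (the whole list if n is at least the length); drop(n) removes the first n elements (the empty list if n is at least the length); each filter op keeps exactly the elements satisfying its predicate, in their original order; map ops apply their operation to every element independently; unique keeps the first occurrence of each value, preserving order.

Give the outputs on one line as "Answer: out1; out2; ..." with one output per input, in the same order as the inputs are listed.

Execution, op by op:
  [27, -42, 44, 9, 22, -32, -44] -> [-44, -32, 22, 9, 44, -42, 27] -> [44, 27, 22, 9, -32, -42, -44] -> [-44, -27, -22, -9, 32, 42, 44] -> [44, 42, 32, -9, -22, -27, -44]
  [-21, -6, 46, -43, -30, 36] -> [36, -30, -43, 46, -6, -21] -> [46, 36, -6, -21, -30, -43] -> [-46, -36, 6, 21, 30, 43] -> [43, 30, 21, 6, -36, -46]
  [39, 3, -31, -35, 32, -44] -> [-44, 32, -35, -31, 3, 39] -> [39, 32, 3, -31, -35, -44] -> [-39, -32, -3, 31, 35, 44] -> [44, 35, 31, -3, -32, -39]
  [-46, 23, -48, 27] -> [27, -48, 23, -46] -> [27, 23, -46, -48] -> [-27, -23, 46, 48] -> [48, 46, -23, -27]
  [-3, -25, -2] -> [-2, -25, -3] -> [-2, -3, -25] -> [2, 3, 25] -> [25, 3, 2]

[44, 42, 32, -9, -22, -27, -44]; [43, 30, 21, 6, -36, -46]; [44, 35, 31, -3, -32, -39]; [48, 46, -23, -27]; [25, 3, 2]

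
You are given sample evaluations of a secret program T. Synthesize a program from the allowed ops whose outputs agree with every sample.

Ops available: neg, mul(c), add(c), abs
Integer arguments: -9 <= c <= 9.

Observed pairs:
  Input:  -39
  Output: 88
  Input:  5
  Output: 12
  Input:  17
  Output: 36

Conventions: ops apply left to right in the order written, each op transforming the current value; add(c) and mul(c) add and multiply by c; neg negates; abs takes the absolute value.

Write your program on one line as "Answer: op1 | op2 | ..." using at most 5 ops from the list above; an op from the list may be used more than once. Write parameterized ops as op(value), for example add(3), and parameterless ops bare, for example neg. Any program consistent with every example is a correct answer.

neg | add(2) | mul(2) | abs | add(6)

Check, running the answer program on each example:
  -39 -> 39 -> 41 -> 82 -> 82 -> 88
  5 -> -5 -> -3 -> -6 -> 6 -> 12
  17 -> -17 -> -15 -> -30 -> 30 -> 36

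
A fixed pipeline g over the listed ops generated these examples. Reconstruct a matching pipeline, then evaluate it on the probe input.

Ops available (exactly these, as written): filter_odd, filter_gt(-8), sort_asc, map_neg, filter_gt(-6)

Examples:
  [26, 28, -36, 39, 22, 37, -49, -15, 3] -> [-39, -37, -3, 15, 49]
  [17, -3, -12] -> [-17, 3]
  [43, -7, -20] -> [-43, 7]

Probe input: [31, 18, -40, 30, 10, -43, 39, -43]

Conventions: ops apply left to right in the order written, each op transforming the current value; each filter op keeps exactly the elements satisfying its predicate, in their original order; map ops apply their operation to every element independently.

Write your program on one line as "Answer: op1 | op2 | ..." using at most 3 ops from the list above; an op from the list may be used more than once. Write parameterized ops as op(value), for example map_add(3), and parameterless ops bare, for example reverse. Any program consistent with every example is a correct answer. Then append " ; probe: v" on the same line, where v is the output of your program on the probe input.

filter_odd | map_neg | sort_asc ; probe: [-39, -31, 43, 43]

Check, running the answer program on each example:
  [26, 28, -36, 39, 22, 37, -49, -15, 3] -> [39, 37, -49, -15, 3] -> [-39, -37, 49, 15, -3] -> [-39, -37, -3, 15, 49]
  [17, -3, -12] -> [17, -3] -> [-17, 3] -> [-17, 3]
  [43, -7, -20] -> [43, -7] -> [-43, 7] -> [-43, 7]
  probe: [31, 18, -40, 30, 10, -43, 39, -43] -> [31, -43, 39, -43] -> [-31, 43, -39, 43] -> [-39, -31, 43, 43]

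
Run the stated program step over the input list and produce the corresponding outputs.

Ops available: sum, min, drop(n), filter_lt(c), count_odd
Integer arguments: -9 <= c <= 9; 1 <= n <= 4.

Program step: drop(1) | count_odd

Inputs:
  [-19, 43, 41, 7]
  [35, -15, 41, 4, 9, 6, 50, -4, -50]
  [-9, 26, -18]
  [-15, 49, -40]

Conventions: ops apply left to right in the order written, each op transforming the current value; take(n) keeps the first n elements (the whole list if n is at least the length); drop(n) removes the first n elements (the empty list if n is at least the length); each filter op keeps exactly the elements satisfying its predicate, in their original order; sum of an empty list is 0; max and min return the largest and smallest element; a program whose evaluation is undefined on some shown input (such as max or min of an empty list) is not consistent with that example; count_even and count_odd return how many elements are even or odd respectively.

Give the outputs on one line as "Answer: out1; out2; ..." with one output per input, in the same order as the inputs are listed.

3; 3; 0; 1

Execution, op by op:
  [-19, 43, 41, 7] -> [43, 41, 7] -> 3
  [35, -15, 41, 4, 9, 6, 50, -4, -50] -> [-15, 41, 4, 9, 6, 50, -4, -50] -> 3
  [-9, 26, -18] -> [26, -18] -> 0
  [-15, 49, -40] -> [49, -40] -> 1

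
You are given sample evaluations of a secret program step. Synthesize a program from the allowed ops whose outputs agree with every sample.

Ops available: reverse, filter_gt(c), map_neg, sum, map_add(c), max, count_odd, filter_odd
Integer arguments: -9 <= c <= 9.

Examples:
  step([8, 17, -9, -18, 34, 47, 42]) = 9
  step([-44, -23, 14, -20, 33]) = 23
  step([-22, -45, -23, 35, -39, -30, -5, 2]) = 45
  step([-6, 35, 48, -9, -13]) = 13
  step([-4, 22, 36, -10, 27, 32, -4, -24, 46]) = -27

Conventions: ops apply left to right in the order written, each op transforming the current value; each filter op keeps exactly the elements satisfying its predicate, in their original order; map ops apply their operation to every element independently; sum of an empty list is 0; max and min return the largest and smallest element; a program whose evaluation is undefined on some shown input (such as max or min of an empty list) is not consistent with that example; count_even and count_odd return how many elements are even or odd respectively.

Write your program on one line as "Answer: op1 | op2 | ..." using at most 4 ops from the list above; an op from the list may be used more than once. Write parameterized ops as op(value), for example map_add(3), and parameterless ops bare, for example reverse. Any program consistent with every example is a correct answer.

filter_odd | map_neg | max

Check, running the answer program on each example:
  [8, 17, -9, -18, 34, 47, 42] -> [17, -9, 47] -> [-17, 9, -47] -> 9
  [-44, -23, 14, -20, 33] -> [-23, 33] -> [23, -33] -> 23
  [-22, -45, -23, 35, -39, -30, -5, 2] -> [-45, -23, 35, -39, -5] -> [45, 23, -35, 39, 5] -> 45
  [-6, 35, 48, -9, -13] -> [35, -9, -13] -> [-35, 9, 13] -> 13
  [-4, 22, 36, -10, 27, 32, -4, -24, 46] -> [27] -> [-27] -> -27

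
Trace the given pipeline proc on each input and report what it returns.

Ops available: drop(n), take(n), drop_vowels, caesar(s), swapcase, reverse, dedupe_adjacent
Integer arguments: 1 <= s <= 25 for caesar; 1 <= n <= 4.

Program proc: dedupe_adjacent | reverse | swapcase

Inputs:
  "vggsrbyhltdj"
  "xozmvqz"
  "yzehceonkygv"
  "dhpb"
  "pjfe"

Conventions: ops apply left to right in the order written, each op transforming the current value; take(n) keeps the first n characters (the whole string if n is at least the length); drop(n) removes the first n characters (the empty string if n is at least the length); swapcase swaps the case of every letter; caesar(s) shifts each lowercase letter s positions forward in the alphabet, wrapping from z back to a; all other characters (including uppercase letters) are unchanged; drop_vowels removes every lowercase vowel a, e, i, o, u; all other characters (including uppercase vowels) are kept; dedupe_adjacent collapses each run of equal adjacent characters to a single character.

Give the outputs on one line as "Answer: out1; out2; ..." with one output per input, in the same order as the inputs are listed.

Execution, op by op:
  "vggsrbyhltdj" -> "vgsrbyhltdj" -> "jdtlhybrsgv" -> "JDTLHYBRSGV"
  "xozmvqz" -> "xozmvqz" -> "zqvmzox" -> "ZQVMZOX"
  "yzehceonkygv" -> "yzehceonkygv" -> "vgyknoechezy" -> "VGYKNOECHEZY"
  "dhpb" -> "dhpb" -> "bphd" -> "BPHD"
  "pjfe" -> "pjfe" -> "efjp" -> "EFJP"

"JDTLHYBRSGV"; "ZQVMZOX"; "VGYKNOECHEZY"; "BPHD"; "EFJP"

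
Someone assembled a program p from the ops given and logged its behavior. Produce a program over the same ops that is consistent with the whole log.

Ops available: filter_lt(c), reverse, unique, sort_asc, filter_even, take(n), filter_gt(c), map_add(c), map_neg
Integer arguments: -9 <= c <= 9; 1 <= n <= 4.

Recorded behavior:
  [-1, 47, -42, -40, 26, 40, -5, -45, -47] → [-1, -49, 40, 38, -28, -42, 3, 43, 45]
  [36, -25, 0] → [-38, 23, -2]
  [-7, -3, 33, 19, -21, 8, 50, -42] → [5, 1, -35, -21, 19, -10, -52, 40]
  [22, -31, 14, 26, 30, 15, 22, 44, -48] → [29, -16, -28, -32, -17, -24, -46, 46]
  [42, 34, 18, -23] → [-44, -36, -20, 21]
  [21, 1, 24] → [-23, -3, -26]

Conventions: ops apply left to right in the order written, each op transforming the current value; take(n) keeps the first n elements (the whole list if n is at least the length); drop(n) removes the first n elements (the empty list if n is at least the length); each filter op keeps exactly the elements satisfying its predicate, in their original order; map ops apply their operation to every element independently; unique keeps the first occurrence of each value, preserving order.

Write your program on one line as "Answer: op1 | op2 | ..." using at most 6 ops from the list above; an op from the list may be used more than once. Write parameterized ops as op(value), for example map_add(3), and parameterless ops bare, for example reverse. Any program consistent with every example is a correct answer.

reverse | unique | map_neg | map_add(-2) | reverse

Check, running the answer program on each example:
  [-1, 47, -42, -40, 26, 40, -5, -45, -47] -> [-47, -45, -5, 40, 26, -40, -42, 47, -1] -> [-47, -45, -5, 40, 26, -40, -42, 47, -1] -> [47, 45, 5, -40, -26, 40, 42, -47, 1] -> [45, 43, 3, -42, -28, 38, 40, -49, -1] -> [-1, -49, 40, 38, -28, -42, 3, 43, 45]
  [36, -25, 0] -> [0, -25, 36] -> [0, -25, 36] -> [0, 25, -36] -> [-2, 23, -38] -> [-38, 23, -2]
  [-7, -3, 33, 19, -21, 8, 50, -42] -> [-42, 50, 8, -21, 19, 33, -3, -7] -> [-42, 50, 8, -21, 19, 33, -3, -7] -> [42, -50, -8, 21, -19, -33, 3, 7] -> [40, -52, -10, 19, -21, -35, 1, 5] -> [5, 1, -35, -21, 19, -10, -52, 40]
  [22, -31, 14, 26, 30, 15, 22, 44, -48] -> [-48, 44, 22, 15, 30, 26, 14, -31, 22] -> [-48, 44, 22, 15, 30, 26, 14, -31] -> [48, -44, -22, -15, -30, -26, -14, 31] -> [46, -46, -24, -17, -32, -28, -16, 29] -> [29, -16, -28, -32, -17, -24, -46, 46]
  [42, 34, 18, -23] -> [-23, 18, 34, 42] -> [-23, 18, 34, 42] -> [23, -18, -34, -42] -> [21, -20, -36, -44] -> [-44, -36, -20, 21]
  [21, 1, 24] -> [24, 1, 21] -> [24, 1, 21] -> [-24, -1, -21] -> [-26, -3, -23] -> [-23, -3, -26]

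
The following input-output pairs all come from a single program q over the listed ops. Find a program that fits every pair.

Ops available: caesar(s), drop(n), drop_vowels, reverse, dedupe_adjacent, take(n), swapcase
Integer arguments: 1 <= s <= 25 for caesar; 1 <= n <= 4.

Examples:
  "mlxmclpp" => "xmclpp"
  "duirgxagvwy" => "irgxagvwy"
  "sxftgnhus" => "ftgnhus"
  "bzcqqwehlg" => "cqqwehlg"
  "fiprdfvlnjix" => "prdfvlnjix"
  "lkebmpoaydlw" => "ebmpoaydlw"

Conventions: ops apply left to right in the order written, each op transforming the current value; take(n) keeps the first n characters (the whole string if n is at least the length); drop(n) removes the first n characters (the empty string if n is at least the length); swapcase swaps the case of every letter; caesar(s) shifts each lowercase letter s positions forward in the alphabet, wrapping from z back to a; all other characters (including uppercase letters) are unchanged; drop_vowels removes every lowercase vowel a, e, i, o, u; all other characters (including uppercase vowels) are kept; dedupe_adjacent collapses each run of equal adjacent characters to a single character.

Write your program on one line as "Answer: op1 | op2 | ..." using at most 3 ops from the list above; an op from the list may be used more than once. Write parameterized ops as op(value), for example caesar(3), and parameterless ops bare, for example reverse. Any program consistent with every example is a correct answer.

swapcase | drop(2) | swapcase

Check, running the answer program on each example:
  "mlxmclpp" -> "MLXMCLPP" -> "XMCLPP" -> "xmclpp"
  "duirgxagvwy" -> "DUIRGXAGVWY" -> "IRGXAGVWY" -> "irgxagvwy"
  "sxftgnhus" -> "SXFTGNHUS" -> "FTGNHUS" -> "ftgnhus"
  "bzcqqwehlg" -> "BZCQQWEHLG" -> "CQQWEHLG" -> "cqqwehlg"
  "fiprdfvlnjix" -> "FIPRDFVLNJIX" -> "PRDFVLNJIX" -> "prdfvlnjix"
  "lkebmpoaydlw" -> "LKEBMPOAYDLW" -> "EBMPOAYDLW" -> "ebmpoaydlw"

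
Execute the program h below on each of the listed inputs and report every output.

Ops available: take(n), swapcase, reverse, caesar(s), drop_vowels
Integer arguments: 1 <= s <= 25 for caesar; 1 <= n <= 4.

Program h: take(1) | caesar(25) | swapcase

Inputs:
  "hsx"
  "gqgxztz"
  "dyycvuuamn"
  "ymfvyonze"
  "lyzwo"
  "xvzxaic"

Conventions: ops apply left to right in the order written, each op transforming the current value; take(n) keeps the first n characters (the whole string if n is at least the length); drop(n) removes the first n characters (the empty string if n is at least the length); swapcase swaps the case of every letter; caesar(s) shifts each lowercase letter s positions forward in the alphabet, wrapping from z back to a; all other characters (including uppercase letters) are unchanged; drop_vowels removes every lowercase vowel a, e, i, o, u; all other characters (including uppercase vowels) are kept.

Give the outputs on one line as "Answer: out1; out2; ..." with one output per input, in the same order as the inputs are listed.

"G"; "F"; "C"; "X"; "K"; "W"

Execution, op by op:
  "hsx" -> "h" -> "g" -> "G"
  "gqgxztz" -> "g" -> "f" -> "F"
  "dyycvuuamn" -> "d" -> "c" -> "C"
  "ymfvyonze" -> "y" -> "x" -> "X"
  "lyzwo" -> "l" -> "k" -> "K"
  "xvzxaic" -> "x" -> "w" -> "W"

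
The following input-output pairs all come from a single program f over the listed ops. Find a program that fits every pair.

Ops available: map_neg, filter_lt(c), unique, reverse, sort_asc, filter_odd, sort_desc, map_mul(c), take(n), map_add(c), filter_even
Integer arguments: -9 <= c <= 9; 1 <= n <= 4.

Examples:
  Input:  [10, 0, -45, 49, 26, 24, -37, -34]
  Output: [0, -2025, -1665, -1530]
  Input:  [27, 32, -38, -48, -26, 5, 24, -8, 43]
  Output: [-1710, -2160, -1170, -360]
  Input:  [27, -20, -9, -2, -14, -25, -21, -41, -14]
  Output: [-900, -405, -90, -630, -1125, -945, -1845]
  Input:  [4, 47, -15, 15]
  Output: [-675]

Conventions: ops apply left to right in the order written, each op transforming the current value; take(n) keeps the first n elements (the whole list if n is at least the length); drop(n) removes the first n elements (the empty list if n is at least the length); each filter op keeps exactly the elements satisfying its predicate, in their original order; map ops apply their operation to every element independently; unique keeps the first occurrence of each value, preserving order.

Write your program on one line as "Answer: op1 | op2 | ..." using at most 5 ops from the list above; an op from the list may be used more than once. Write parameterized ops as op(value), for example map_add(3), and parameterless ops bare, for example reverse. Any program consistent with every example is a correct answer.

map_mul(5) | filter_lt(6) | unique | map_mul(9)

Check, running the answer program on each example:
  [10, 0, -45, 49, 26, 24, -37, -34] -> [50, 0, -225, 245, 130, 120, -185, -170] -> [0, -225, -185, -170] -> [0, -225, -185, -170] -> [0, -2025, -1665, -1530]
  [27, 32, -38, -48, -26, 5, 24, -8, 43] -> [135, 160, -190, -240, -130, 25, 120, -40, 215] -> [-190, -240, -130, -40] -> [-190, -240, -130, -40] -> [-1710, -2160, -1170, -360]
  [27, -20, -9, -2, -14, -25, -21, -41, -14] -> [135, -100, -45, -10, -70, -125, -105, -205, -70] -> [-100, -45, -10, -70, -125, -105, -205, -70] -> [-100, -45, -10, -70, -125, -105, -205] -> [-900, -405, -90, -630, -1125, -945, -1845]
  [4, 47, -15, 15] -> [20, 235, -75, 75] -> [-75] -> [-75] -> [-675]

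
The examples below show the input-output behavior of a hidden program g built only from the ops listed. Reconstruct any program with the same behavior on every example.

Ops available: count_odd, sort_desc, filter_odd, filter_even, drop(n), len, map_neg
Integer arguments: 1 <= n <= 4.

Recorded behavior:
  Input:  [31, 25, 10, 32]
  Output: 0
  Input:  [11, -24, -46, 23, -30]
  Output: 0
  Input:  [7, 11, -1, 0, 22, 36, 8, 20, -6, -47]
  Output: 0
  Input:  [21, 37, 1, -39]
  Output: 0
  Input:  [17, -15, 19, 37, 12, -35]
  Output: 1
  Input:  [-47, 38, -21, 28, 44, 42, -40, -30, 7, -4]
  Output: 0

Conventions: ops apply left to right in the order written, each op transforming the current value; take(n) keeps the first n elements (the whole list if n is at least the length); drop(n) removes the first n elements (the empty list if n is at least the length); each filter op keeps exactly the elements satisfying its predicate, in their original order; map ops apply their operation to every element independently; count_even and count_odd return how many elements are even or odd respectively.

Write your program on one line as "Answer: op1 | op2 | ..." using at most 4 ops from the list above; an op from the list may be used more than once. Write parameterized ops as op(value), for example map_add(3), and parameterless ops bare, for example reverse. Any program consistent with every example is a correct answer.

filter_odd | drop(4) | len

Check, running the answer program on each example:
  [31, 25, 10, 32] -> [31, 25] -> [] -> 0
  [11, -24, -46, 23, -30] -> [11, 23] -> [] -> 0
  [7, 11, -1, 0, 22, 36, 8, 20, -6, -47] -> [7, 11, -1, -47] -> [] -> 0
  [21, 37, 1, -39] -> [21, 37, 1, -39] -> [] -> 0
  [17, -15, 19, 37, 12, -35] -> [17, -15, 19, 37, -35] -> [-35] -> 1
  [-47, 38, -21, 28, 44, 42, -40, -30, 7, -4] -> [-47, -21, 7] -> [] -> 0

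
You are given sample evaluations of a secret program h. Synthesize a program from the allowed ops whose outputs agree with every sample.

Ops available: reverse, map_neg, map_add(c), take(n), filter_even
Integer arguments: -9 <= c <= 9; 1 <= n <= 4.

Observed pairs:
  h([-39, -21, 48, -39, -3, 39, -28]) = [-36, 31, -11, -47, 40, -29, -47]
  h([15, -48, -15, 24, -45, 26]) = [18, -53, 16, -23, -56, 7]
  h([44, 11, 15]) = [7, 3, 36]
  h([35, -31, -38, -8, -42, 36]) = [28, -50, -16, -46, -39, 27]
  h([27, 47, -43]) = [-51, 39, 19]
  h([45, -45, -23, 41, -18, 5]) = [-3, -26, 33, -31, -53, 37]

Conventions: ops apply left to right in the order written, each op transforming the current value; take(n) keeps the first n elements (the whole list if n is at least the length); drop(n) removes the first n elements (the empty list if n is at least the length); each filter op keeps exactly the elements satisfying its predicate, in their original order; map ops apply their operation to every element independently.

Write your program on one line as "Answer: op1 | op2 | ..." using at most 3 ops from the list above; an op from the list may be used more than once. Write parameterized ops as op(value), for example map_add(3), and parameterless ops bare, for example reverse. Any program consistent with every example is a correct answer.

map_add(-8) | reverse

Check, running the answer program on each example:
  [-39, -21, 48, -39, -3, 39, -28] -> [-47, -29, 40, -47, -11, 31, -36] -> [-36, 31, -11, -47, 40, -29, -47]
  [15, -48, -15, 24, -45, 26] -> [7, -56, -23, 16, -53, 18] -> [18, -53, 16, -23, -56, 7]
  [44, 11, 15] -> [36, 3, 7] -> [7, 3, 36]
  [35, -31, -38, -8, -42, 36] -> [27, -39, -46, -16, -50, 28] -> [28, -50, -16, -46, -39, 27]
  [27, 47, -43] -> [19, 39, -51] -> [-51, 39, 19]
  [45, -45, -23, 41, -18, 5] -> [37, -53, -31, 33, -26, -3] -> [-3, -26, 33, -31, -53, 37]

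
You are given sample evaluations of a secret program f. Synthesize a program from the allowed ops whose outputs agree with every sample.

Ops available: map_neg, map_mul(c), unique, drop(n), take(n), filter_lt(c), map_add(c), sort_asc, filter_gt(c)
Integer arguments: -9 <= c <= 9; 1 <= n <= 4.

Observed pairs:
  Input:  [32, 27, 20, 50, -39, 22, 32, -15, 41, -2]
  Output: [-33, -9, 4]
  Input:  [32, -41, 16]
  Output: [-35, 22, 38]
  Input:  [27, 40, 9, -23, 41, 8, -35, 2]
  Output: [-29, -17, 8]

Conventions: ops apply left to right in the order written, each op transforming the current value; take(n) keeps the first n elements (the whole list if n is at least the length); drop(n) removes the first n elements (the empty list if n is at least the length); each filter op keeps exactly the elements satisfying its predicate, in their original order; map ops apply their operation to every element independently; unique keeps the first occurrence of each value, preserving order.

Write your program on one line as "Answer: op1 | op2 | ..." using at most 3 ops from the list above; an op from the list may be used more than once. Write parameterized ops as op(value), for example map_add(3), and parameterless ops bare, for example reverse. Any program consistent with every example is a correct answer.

sort_asc | take(3) | map_add(6)

Check, running the answer program on each example:
  [32, 27, 20, 50, -39, 22, 32, -15, 41, -2] -> [-39, -15, -2, 20, 22, 27, 32, 32, 41, 50] -> [-39, -15, -2] -> [-33, -9, 4]
  [32, -41, 16] -> [-41, 16, 32] -> [-41, 16, 32] -> [-35, 22, 38]
  [27, 40, 9, -23, 41, 8, -35, 2] -> [-35, -23, 2, 8, 9, 27, 40, 41] -> [-35, -23, 2] -> [-29, -17, 8]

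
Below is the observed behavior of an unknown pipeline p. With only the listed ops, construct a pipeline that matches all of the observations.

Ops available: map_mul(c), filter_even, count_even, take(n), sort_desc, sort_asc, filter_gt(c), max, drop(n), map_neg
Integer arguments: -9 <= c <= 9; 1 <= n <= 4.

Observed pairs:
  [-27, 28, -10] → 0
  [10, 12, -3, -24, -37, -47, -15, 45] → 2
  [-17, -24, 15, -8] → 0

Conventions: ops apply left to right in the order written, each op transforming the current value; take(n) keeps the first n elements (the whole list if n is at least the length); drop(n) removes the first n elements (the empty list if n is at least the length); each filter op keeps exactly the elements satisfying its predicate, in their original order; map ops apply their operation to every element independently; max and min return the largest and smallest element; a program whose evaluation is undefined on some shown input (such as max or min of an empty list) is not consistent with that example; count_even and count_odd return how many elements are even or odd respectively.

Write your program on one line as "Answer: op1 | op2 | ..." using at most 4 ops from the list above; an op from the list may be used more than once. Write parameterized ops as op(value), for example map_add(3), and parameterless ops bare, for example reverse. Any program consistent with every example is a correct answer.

filter_gt(2) | drop(1) | map_mul(-4) | count_even

Check, running the answer program on each example:
  [-27, 28, -10] -> [28] -> [] -> [] -> 0
  [10, 12, -3, -24, -37, -47, -15, 45] -> [10, 12, 45] -> [12, 45] -> [-48, -180] -> 2
  [-17, -24, 15, -8] -> [15] -> [] -> [] -> 0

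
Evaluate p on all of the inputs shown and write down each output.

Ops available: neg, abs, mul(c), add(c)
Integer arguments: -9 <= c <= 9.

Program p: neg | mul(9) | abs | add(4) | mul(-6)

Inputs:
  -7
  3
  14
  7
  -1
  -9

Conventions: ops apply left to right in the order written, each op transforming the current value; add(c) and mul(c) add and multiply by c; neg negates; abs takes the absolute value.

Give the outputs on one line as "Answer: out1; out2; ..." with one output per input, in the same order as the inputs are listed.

Execution, op by op:
  -7 -> 7 -> 63 -> 63 -> 67 -> -402
  3 -> -3 -> -27 -> 27 -> 31 -> -186
  14 -> -14 -> -126 -> 126 -> 130 -> -780
  7 -> -7 -> -63 -> 63 -> 67 -> -402
  -1 -> 1 -> 9 -> 9 -> 13 -> -78
  -9 -> 9 -> 81 -> 81 -> 85 -> -510

-402; -186; -780; -402; -78; -510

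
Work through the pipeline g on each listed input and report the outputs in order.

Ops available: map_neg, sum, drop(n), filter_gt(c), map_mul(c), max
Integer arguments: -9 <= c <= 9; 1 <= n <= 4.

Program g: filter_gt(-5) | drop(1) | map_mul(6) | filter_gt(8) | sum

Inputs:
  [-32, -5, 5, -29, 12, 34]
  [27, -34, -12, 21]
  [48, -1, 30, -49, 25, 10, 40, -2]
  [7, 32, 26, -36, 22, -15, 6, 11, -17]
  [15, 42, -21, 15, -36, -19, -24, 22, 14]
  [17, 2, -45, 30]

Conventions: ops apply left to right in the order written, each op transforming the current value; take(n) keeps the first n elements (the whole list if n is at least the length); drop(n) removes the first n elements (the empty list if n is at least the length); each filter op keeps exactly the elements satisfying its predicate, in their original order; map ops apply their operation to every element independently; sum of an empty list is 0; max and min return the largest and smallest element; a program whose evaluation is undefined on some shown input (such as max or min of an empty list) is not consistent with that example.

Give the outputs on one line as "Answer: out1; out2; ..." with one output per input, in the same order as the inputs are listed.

276; 126; 630; 582; 558; 192

Execution, op by op:
  [-32, -5, 5, -29, 12, 34] -> [5, 12, 34] -> [12, 34] -> [72, 204] -> [72, 204] -> 276
  [27, -34, -12, 21] -> [27, 21] -> [21] -> [126] -> [126] -> 126
  [48, -1, 30, -49, 25, 10, 40, -2] -> [48, -1, 30, 25, 10, 40, -2] -> [-1, 30, 25, 10, 40, -2] -> [-6, 180, 150, 60, 240, -12] -> [180, 150, 60, 240] -> 630
  [7, 32, 26, -36, 22, -15, 6, 11, -17] -> [7, 32, 26, 22, 6, 11] -> [32, 26, 22, 6, 11] -> [192, 156, 132, 36, 66] -> [192, 156, 132, 36, 66] -> 582
  [15, 42, -21, 15, -36, -19, -24, 22, 14] -> [15, 42, 15, 22, 14] -> [42, 15, 22, 14] -> [252, 90, 132, 84] -> [252, 90, 132, 84] -> 558
  [17, 2, -45, 30] -> [17, 2, 30] -> [2, 30] -> [12, 180] -> [12, 180] -> 192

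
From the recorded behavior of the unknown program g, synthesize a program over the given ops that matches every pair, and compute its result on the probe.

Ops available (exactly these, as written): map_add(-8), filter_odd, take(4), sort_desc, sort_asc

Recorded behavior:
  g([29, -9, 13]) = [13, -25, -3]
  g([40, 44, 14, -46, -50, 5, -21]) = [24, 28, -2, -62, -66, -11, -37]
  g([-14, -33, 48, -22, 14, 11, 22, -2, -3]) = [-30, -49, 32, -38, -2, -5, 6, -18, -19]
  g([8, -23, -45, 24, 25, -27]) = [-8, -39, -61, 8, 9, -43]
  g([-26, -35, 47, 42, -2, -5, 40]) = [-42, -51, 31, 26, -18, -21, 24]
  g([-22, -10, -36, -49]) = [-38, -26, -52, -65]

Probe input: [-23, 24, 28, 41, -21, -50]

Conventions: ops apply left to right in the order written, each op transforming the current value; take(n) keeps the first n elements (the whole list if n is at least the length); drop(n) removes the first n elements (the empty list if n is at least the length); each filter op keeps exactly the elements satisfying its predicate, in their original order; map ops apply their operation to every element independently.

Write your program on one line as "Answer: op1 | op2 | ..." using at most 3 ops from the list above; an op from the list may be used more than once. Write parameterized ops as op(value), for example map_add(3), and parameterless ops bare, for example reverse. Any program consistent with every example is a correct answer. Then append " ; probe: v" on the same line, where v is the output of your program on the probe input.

map_add(-8) | map_add(-8) ; probe: [-39, 8, 12, 25, -37, -66]

Check, running the answer program on each example:
  [29, -9, 13] -> [21, -17, 5] -> [13, -25, -3]
  [40, 44, 14, -46, -50, 5, -21] -> [32, 36, 6, -54, -58, -3, -29] -> [24, 28, -2, -62, -66, -11, -37]
  [-14, -33, 48, -22, 14, 11, 22, -2, -3] -> [-22, -41, 40, -30, 6, 3, 14, -10, -11] -> [-30, -49, 32, -38, -2, -5, 6, -18, -19]
  [8, -23, -45, 24, 25, -27] -> [0, -31, -53, 16, 17, -35] -> [-8, -39, -61, 8, 9, -43]
  [-26, -35, 47, 42, -2, -5, 40] -> [-34, -43, 39, 34, -10, -13, 32] -> [-42, -51, 31, 26, -18, -21, 24]
  [-22, -10, -36, -49] -> [-30, -18, -44, -57] -> [-38, -26, -52, -65]
  probe: [-23, 24, 28, 41, -21, -50] -> [-31, 16, 20, 33, -29, -58] -> [-39, 8, 12, 25, -37, -66]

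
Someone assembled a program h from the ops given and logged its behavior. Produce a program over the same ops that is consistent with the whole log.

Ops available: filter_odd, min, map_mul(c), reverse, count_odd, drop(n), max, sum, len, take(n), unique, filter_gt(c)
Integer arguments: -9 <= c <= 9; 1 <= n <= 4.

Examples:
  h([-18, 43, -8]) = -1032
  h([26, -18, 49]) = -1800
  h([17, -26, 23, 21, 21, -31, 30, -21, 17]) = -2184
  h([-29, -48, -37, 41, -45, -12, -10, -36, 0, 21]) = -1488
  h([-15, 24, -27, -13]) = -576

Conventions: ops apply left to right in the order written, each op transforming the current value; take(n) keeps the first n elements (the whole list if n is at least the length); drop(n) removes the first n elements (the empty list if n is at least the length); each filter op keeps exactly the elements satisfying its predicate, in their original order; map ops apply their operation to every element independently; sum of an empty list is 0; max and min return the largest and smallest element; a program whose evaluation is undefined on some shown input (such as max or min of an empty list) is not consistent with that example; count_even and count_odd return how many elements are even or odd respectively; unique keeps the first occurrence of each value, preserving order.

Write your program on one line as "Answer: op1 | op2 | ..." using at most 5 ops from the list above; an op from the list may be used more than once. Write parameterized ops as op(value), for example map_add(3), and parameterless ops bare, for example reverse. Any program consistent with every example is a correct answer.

map_mul(4) | filter_gt(0) | unique | map_mul(-6) | sum

Check, running the answer program on each example:
  [-18, 43, -8] -> [-72, 172, -32] -> [172] -> [172] -> [-1032] -> -1032
  [26, -18, 49] -> [104, -72, 196] -> [104, 196] -> [104, 196] -> [-624, -1176] -> -1800
  [17, -26, 23, 21, 21, -31, 30, -21, 17] -> [68, -104, 92, 84, 84, -124, 120, -84, 68] -> [68, 92, 84, 84, 120, 68] -> [68, 92, 84, 120] -> [-408, -552, -504, -720] -> -2184
  [-29, -48, -37, 41, -45, -12, -10, -36, 0, 21] -> [-116, -192, -148, 164, -180, -48, -40, -144, 0, 84] -> [164, 84] -> [164, 84] -> [-984, -504] -> -1488
  [-15, 24, -27, -13] -> [-60, 96, -108, -52] -> [96] -> [96] -> [-576] -> -576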